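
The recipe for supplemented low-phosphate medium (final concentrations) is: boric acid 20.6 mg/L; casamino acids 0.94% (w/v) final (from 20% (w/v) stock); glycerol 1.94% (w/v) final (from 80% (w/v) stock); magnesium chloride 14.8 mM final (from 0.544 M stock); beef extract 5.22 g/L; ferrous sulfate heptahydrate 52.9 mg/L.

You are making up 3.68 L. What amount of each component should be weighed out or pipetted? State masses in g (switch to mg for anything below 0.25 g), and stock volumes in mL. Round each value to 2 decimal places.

Scale factor relative to 1 L: 3.68.
boric acid: 20.6 mg/L × 3.68 L = 75.81 mg
casamino acids: C1V1 = C2V2 → 0.94% ÷ 20% × 3680 mL = 172.96 mL
glycerol: dilute stock: 1.94% ÷ 80% × 3680 mL = 89.24 mL
magnesium chloride: V = C2·V2/C1 = 14.8 mM × 3680 mL ÷ 544 mM = 100.12 mL
beef extract: 5.22 g/L × 3.68 L = 19.21 g
ferrous sulfate heptahydrate: 52.9 mg/L × 3.68 L = 194.67 mg

boric acid 75.81 mg; casamino acids 172.96 mL; glycerol 89.24 mL; magnesium chloride 100.12 mL; beef extract 19.21 g; ferrous sulfate heptahydrate 194.67 mg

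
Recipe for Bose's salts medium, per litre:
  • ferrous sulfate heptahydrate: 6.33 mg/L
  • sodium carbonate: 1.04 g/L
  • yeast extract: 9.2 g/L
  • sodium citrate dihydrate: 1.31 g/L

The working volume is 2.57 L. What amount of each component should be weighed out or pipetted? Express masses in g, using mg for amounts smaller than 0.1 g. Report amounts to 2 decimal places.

Working volume: 2.57 L.
ferrous sulfate heptahydrate: 6.33 mg/L × 2.57 L = 16.27 mg
sodium carbonate: 1.04 g/L × 2.57 L = 2.67 g
yeast extract: 9.2 g/L × 2.57 L = 23.64 g
sodium citrate dihydrate: 1.31 g/L × 2.57 L = 3.37 g

ferrous sulfate heptahydrate 16.27 mg; sodium carbonate 2.67 g; yeast extract 23.64 g; sodium citrate dihydrate 3.37 g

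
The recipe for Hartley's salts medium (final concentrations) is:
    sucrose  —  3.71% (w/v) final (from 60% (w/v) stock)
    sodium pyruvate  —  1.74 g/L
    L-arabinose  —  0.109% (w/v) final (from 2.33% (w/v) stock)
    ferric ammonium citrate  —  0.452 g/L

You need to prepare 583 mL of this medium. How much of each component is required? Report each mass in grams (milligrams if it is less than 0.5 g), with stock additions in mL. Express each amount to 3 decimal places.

Working volume: 583 mL = 0.583 L.
sucrose: dilute stock: 3.71% ÷ 60% × 583 mL = 36.049 mL
sodium pyruvate: 1.74 g/L × 0.583 L = 1.014 g
L-arabinose: dilute stock: 0.109% ÷ 2.33% × 583 mL = 27.273 mL
ferric ammonium citrate: 0.452 g/L × 0.583 L = 0.263516 g = 263.516 mg

sucrose 36.049 mL; sodium pyruvate 1.014 g; L-arabinose 27.273 mL; ferric ammonium citrate 263.516 mg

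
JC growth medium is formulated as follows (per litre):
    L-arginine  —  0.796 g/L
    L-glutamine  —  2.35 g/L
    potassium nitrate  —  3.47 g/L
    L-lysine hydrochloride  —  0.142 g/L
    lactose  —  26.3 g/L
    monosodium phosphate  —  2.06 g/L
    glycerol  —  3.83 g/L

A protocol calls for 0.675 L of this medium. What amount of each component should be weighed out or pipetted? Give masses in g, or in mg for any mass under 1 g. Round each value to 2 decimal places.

L-arginine 537.30 mg; L-glutamine 1.59 g; potassium nitrate 2.34 g; L-lysine hydrochloride 95.85 mg; lactose 17.75 g; monosodium phosphate 1.39 g; glycerol 2.59 g

Working volume: 0.675 L.
L-arginine: 0.796 g/L × 0.675 L = 0.5373 g = 537.30 mg
L-glutamine: 2.35 g/L × 0.675 L = 1.59 g
potassium nitrate: 3.47 g/L × 0.675 L = 2.34 g
L-lysine hydrochloride: 0.142 g/L × 0.675 L = 0.09585 g = 95.85 mg
lactose: 26.3 g/L × 0.675 L = 17.75 g
monosodium phosphate: 2.06 g/L × 0.675 L = 1.39 g
glycerol: 3.83 g/L × 0.675 L = 2.59 g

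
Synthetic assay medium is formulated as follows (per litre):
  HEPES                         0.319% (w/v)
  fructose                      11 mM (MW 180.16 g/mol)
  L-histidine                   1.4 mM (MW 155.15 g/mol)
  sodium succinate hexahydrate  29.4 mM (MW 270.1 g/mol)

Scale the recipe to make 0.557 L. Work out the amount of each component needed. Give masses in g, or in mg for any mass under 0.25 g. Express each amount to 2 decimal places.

HEPES 1.78 g; fructose 1.10 g; L-histidine 120.99 mg; sodium succinate hexahydrate 4.42 g

Scale factor relative to 1 L: 0.557.
HEPES: 0.319 g per 100 mL × 557 mL ÷ 100 = 1.78 g
fructose: 11 mmol/L × 180.16 g/mol × 0.557 L ÷ 1000 = 1.10 g
L-histidine: 1.4 mmol/L × 155.15 mg/mmol × 0.557 L = 120.99 mg
sodium succinate hexahydrate: 29.4 mmol/L × 270.1 g/mol × 0.557 L ÷ 1000 = 4.42 g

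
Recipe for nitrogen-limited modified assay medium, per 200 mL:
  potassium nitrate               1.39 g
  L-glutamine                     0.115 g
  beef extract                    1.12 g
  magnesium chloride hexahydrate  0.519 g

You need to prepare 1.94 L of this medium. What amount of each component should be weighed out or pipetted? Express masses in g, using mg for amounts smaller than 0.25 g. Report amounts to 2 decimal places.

Scale factor = 1940 mL / 200 mL = 9.7.
potassium nitrate: 1.39 g × (1940 mL / 200 mL) = 13.48 g
L-glutamine: 0.115 g × (1940 mL / 200 mL) = 1.12 g
beef extract: 1.12 g × (1940 mL / 200 mL) = 10.86 g
magnesium chloride hexahydrate: 0.519 g × (1940 mL / 200 mL) = 5.03 g

potassium nitrate 13.48 g; L-glutamine 1.12 g; beef extract 10.86 g; magnesium chloride hexahydrate 5.03 g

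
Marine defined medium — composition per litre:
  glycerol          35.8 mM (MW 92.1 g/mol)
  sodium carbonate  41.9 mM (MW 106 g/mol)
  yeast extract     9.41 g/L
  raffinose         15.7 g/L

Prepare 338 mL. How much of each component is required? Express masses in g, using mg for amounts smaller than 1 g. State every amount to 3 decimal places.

Target volume = 338 mL = 0.338 L.
glycerol: 35.8 mmol/L × 92.1 g/mol × 0.338 L ÷ 1000 = 1.114 g
sodium carbonate: 41.9 mmol/L × 106 g/mol × 0.338 L ÷ 1000 = 1.501 g
yeast extract: 9.41 g/L × 0.338 L = 3.181 g
raffinose: 15.7 g/L × 0.338 L = 5.307 g

glycerol 1.114 g; sodium carbonate 1.501 g; yeast extract 3.181 g; raffinose 5.307 g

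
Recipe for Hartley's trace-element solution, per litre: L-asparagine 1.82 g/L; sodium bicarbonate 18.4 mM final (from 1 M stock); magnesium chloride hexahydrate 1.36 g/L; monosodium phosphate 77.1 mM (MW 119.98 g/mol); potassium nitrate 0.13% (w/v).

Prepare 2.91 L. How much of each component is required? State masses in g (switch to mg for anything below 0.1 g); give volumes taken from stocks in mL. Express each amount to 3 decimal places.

Scale factor relative to 1 L: 2.91.
L-asparagine: 1.82 g/L × 2.91 L = 5.296 g
sodium bicarbonate: dilute stock: 18.4 mM × 2910 mL ÷ 1000 mM = 53.544 mL
magnesium chloride hexahydrate: 1.36 g/L × 2.91 L = 3.958 g
monosodium phosphate: 77.1 mmol/L × 119.98 g/mol × 2.91 L ÷ 1000 = 26.919 g
potassium nitrate: 0.13 g per 100 mL × 2910 mL ÷ 100 = 3.783 g

L-asparagine 5.296 g; sodium bicarbonate 53.544 mL; magnesium chloride hexahydrate 3.958 g; monosodium phosphate 26.919 g; potassium nitrate 3.783 g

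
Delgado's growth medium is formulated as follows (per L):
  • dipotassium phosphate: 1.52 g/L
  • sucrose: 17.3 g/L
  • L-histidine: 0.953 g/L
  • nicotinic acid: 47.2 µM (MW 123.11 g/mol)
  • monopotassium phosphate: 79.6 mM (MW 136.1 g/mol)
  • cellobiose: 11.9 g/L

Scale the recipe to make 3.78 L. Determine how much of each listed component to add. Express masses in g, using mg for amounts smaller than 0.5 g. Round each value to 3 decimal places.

Working volume: 3.78 L.
dipotassium phosphate: 1.52 g/L × 3.78 L = 5.746 g
sucrose: 17.3 g/L × 3.78 L = 65.394 g
L-histidine: 0.953 g/L × 3.78 L = 3.602 g
nicotinic acid: 47.2 µmol/L × 123.11 g/mol × 3.78 L ÷ 1000 = 21.965 mg
monopotassium phosphate: 79.6 mmol/L × 136.1 g/mol × 3.78 L ÷ 1000 = 40.951 g
cellobiose: 11.9 g/L × 3.78 L = 44.982 g

dipotassium phosphate 5.746 g; sucrose 65.394 g; L-histidine 3.602 g; nicotinic acid 21.965 mg; monopotassium phosphate 40.951 g; cellobiose 44.982 g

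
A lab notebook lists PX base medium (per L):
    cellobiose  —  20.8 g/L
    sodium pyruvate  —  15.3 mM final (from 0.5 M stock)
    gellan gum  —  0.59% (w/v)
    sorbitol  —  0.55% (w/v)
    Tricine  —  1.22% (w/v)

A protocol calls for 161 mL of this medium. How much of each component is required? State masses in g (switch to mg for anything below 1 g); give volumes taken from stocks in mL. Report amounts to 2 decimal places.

Target volume = 161 mL = 0.161 L.
cellobiose: 20.8 g/L × 0.161 L = 3.35 g
sodium pyruvate: C1V1 = C2V2 → 15.3 mM × 161 mL ÷ 500 mM = 4.93 mL
gellan gum: 0.59% w/v = 5.9 g/L → 5.9 × 0.161 L = 0.9499 g = 949.90 mg
sorbitol: 0.55 g per 100 mL × 161 mL ÷ 100 = 0.8855 g = 885.50 mg
Tricine: 1.22% w/v = 12.2 g/L → 12.2 × 0.161 L = 1.96 g

cellobiose 3.35 g; sodium pyruvate 4.93 mL; gellan gum 949.90 mg; sorbitol 885.50 mg; Tricine 1.96 g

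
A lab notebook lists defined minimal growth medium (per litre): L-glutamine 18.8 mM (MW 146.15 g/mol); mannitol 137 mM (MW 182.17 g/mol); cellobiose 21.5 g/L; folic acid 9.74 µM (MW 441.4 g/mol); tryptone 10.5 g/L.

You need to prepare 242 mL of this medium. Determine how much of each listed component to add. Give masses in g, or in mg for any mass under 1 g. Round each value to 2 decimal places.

L-glutamine 664.92 mg; mannitol 6.04 g; cellobiose 5.20 g; folic acid 1.04 mg; tryptone 2.54 g

Scale factor relative to 1 L: 0.242.
L-glutamine: 18.8 mmol/L × 146.15 mg/mmol × 0.242 L = 664.92 mg
mannitol: 137 mmol/L × 182.17 g/mol × 0.242 L ÷ 1000 = 6.04 g
cellobiose: 21.5 g/L × 0.242 L = 5.20 g
folic acid: 9.74 µmol/L × 441.4 g/mol × 0.242 L ÷ 1000 = 1.04 mg
tryptone: 10.5 g/L × 0.242 L = 2.54 g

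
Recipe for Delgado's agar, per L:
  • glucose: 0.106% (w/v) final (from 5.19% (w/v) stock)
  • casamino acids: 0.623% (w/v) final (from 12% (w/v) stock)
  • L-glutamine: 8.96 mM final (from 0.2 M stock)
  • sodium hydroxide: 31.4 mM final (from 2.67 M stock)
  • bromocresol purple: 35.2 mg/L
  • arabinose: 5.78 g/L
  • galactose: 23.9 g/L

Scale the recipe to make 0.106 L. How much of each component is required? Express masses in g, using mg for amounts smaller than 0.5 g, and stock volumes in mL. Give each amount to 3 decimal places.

glucose 2.165 mL; casamino acids 5.503 mL; L-glutamine 4.749 mL; sodium hydroxide 1.247 mL; bromocresol purple 3.731 mg; arabinose 0.613 g; galactose 2.533 g

Scale factor relative to 1 L: 0.106.
glucose: dilute stock: 0.106% ÷ 5.19% × 106 mL = 2.165 mL
casamino acids: V = C2·V2/C1 = 0.623% ÷ 12% × 106 mL = 5.503 mL
L-glutamine: V = C2·V2/C1 = 8.96 mM × 106 mL ÷ 200 mM = 4.749 mL
sodium hydroxide: dilute stock: 31.4 mM × 106 mL ÷ 2670 mM = 1.247 mL
bromocresol purple: 35.2 mg/L × 0.106 L = 3.731 mg
arabinose: 5.78 g/L × 0.106 L = 0.613 g
galactose: 23.9 g/L × 0.106 L = 2.533 g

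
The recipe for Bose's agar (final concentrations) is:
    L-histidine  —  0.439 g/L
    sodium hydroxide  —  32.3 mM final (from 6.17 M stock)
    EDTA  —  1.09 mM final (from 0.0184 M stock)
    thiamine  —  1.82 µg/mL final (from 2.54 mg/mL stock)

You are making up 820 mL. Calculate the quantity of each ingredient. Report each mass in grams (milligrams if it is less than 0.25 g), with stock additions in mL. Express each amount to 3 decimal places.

L-histidine 0.360 g; sodium hydroxide 4.293 mL; EDTA 48.576 mL; thiamine 0.588 mL

Target volume = 820 mL = 0.82 L.
L-histidine: 0.439 g/L × 0.82 L = 0.360 g
sodium hydroxide: V = C2·V2/C1 = 32.3 mM × 820 mL ÷ 6170 mM = 4.293 mL
EDTA: V = C2·V2/C1 = 1.09 mM × 820 mL ÷ 18.4 mM = 48.576 mL
thiamine: C1V1 = C2V2 → 1.82 µg/mL × 820 mL ÷ 2540 µg/mL = 0.588 mL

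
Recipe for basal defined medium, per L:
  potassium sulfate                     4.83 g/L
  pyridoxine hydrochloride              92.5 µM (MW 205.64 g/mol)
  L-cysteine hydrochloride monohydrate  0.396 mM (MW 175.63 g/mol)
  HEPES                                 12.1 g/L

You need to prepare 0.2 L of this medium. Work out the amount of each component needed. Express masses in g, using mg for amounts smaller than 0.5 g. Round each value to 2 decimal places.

Working volume: 0.2 L.
potassium sulfate: 4.83 g/L × 0.2 L = 0.97 g
pyridoxine hydrochloride: 92.5 µmol/L × 205.64 g/mol × 0.2 L ÷ 1000 = 3.80 mg
L-cysteine hydrochloride monohydrate: 0.396 mmol/L × 175.63 mg/mmol × 0.2 L = 13.91 mg
HEPES: 12.1 g/L × 0.2 L = 2.42 g

potassium sulfate 0.97 g; pyridoxine hydrochloride 3.80 mg; L-cysteine hydrochloride monohydrate 13.91 mg; HEPES 2.42 g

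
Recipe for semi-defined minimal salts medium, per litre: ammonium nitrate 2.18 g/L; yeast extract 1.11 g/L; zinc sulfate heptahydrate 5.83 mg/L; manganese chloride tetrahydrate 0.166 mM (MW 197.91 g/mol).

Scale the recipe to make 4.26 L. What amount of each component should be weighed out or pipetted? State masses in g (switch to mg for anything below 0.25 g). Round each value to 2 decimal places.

Scale factor relative to 1 L: 4.26.
ammonium nitrate: 2.18 g/L × 4.26 L = 9.29 g
yeast extract: 1.11 g/L × 4.26 L = 4.73 g
zinc sulfate heptahydrate: 5.83 mg/L × 4.26 L = 24.84 mg
manganese chloride tetrahydrate: 0.166 mmol/L × 197.91 mg/mmol × 4.26 L = 139.95 mg

ammonium nitrate 9.29 g; yeast extract 4.73 g; zinc sulfate heptahydrate 24.84 mg; manganese chloride tetrahydrate 139.95 mg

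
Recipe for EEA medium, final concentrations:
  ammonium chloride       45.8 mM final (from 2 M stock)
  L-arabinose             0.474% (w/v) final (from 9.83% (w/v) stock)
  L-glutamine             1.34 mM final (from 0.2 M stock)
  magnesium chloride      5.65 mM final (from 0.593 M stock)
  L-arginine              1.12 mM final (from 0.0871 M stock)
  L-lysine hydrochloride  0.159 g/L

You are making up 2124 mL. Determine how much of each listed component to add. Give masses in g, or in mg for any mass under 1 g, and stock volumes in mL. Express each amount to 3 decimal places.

Scale factor relative to 1 L: 2.124.
ammonium chloride: V = C2·V2/C1 = 45.8 mM × 2124 mL ÷ 2000 mM = 48.640 mL
L-arabinose: dilute stock: 0.474% ÷ 9.83% × 2124 mL = 102.419 mL
L-glutamine: V = C2·V2/C1 = 1.34 mM × 2124 mL ÷ 200 mM = 14.231 mL
magnesium chloride: dilute stock: 5.65 mM × 2124 mL ÷ 593 mM = 20.237 mL
L-arginine: V = C2·V2/C1 = 1.12 mM × 2124 mL ÷ 87.1 mM = 27.312 mL
L-lysine hydrochloride: 0.159 g/L × 2.124 L = 0.337716 g = 337.716 mg

ammonium chloride 48.640 mL; L-arabinose 102.419 mL; L-glutamine 14.231 mL; magnesium chloride 20.237 mL; L-arginine 27.312 mL; L-lysine hydrochloride 337.716 mg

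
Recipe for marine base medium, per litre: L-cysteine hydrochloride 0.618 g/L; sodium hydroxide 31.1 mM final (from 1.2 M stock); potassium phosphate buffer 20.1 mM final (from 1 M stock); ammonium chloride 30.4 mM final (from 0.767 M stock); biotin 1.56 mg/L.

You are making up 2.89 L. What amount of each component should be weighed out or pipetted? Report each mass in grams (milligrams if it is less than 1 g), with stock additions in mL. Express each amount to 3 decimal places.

L-cysteine hydrochloride 1.786 g; sodium hydroxide 74.899 mL; potassium phosphate buffer 58.089 mL; ammonium chloride 114.545 mL; biotin 4.508 mg

Working volume: 2.89 L.
L-cysteine hydrochloride: 0.618 g/L × 2.89 L = 1.786 g
sodium hydroxide: dilute stock: 31.1 mM × 2890 mL ÷ 1200 mM = 74.899 mL
potassium phosphate buffer: C1V1 = C2V2 → 20.1 mM × 2890 mL ÷ 1000 mM = 58.089 mL
ammonium chloride: dilute stock: 30.4 mM × 2890 mL ÷ 767 mM = 114.545 mL
biotin: 1.56 mg/L × 2.89 L = 4.508 mg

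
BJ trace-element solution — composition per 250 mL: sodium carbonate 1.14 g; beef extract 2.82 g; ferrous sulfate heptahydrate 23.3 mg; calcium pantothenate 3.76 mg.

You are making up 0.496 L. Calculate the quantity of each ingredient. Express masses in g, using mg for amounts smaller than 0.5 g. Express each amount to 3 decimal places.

sodium carbonate 2.262 g; beef extract 5.595 g; ferrous sulfate heptahydrate 46.227 mg; calcium pantothenate 7.460 mg

Scale factor = 496 mL / 250 mL = 1.984.
sodium carbonate: 1.14 g × (496 mL / 250 mL) = 2.262 g
beef extract: 2.82 g × (496 mL / 250 mL) = 5.595 g
ferrous sulfate heptahydrate: 23.3 mg × (496 mL / 250 mL) = 46.227 mg
calcium pantothenate: 3.76 mg × (496 mL / 250 mL) = 7.460 mg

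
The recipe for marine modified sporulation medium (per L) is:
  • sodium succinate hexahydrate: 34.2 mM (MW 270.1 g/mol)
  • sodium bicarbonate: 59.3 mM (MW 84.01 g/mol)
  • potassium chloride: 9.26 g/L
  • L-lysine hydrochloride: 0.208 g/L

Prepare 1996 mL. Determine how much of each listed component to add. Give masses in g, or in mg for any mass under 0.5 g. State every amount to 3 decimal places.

Working volume: 1996 mL = 1.996 L.
sodium succinate hexahydrate: 34.2 mmol/L × 270.1 g/mol × 1.996 L ÷ 1000 = 18.438 g
sodium bicarbonate: 59.3 mmol/L × 84.01 g/mol × 1.996 L ÷ 1000 = 9.944 g
potassium chloride: 9.26 g/L × 1.996 L = 18.483 g
L-lysine hydrochloride: 0.208 g/L × 1.996 L = 0.415168 g = 415.168 mg

sodium succinate hexahydrate 18.438 g; sodium bicarbonate 9.944 g; potassium chloride 18.483 g; L-lysine hydrochloride 415.168 mg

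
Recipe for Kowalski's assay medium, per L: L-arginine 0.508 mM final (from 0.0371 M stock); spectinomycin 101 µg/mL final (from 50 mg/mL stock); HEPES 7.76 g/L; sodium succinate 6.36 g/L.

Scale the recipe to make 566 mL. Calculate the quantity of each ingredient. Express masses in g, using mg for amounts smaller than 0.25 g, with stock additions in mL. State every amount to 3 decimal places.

L-arginine 7.750 mL; spectinomycin 1.143 mL; HEPES 4.392 g; sodium succinate 3.600 g

Scale factor relative to 1 L: 0.566.
L-arginine: dilute stock: 0.508 mM × 566 mL ÷ 37.1 mM = 7.750 mL
spectinomycin: dilute stock: 101 µg/mL × 566 mL ÷ 50000 µg/mL = 1.143 mL
HEPES: 7.76 g/L × 0.566 L = 4.392 g
sodium succinate: 6.36 g/L × 0.566 L = 3.600 g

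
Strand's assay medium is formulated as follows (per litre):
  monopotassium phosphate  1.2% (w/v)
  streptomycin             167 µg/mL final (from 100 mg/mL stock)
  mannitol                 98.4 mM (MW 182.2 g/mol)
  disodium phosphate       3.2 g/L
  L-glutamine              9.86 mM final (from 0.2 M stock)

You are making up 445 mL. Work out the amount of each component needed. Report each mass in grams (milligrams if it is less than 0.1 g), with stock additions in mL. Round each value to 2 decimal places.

Working volume: 445 mL = 0.445 L.
monopotassium phosphate: 1.2 g per 100 mL × 445 mL ÷ 100 = 5.34 g
streptomycin: V = C2·V2/C1 = 167 µg/mL × 445 mL ÷ 100000 µg/mL = 0.74 mL
mannitol: 98.4 mmol/L × 182.2 g/mol × 0.445 L ÷ 1000 = 7.98 g
disodium phosphate: 3.2 g/L × 0.445 L = 1.42 g
L-glutamine: dilute stock: 9.86 mM × 445 mL ÷ 200 mM = 21.94 mL

monopotassium phosphate 5.34 g; streptomycin 0.74 mL; mannitol 7.98 g; disodium phosphate 1.42 g; L-glutamine 21.94 mL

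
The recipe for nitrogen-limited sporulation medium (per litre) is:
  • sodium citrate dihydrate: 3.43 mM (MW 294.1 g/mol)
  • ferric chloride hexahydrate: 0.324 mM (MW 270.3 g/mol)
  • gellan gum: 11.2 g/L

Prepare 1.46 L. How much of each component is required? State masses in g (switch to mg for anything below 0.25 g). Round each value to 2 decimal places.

Scale factor relative to 1 L: 1.46.
sodium citrate dihydrate: 3.43 mmol/L × 294.1 g/mol × 1.46 L ÷ 1000 = 1.47 g
ferric chloride hexahydrate: 0.324 mmol/L × 270.3 mg/mmol × 1.46 L = 127.86 mg
gellan gum: 11.2 g/L × 1.46 L = 16.35 g

sodium citrate dihydrate 1.47 g; ferric chloride hexahydrate 127.86 mg; gellan gum 16.35 g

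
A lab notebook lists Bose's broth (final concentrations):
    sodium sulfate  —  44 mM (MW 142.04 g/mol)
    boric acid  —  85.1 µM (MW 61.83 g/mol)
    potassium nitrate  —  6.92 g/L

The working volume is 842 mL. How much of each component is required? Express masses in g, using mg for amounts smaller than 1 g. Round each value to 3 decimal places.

sodium sulfate 5.262 g; boric acid 4.430 mg; potassium nitrate 5.827 g

Target volume = 842 mL = 0.842 L.
sodium sulfate: 44 mmol/L × 142.04 g/mol × 0.842 L ÷ 1000 = 5.262 g
boric acid: 85.1 µmol/L × 61.83 g/mol × 0.842 L ÷ 1000 = 4.430 mg
potassium nitrate: 6.92 g/L × 0.842 L = 5.827 g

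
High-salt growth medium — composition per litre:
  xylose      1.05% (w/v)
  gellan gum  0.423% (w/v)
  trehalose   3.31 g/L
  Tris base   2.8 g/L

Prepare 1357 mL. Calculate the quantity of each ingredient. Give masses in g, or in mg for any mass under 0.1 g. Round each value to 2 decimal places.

xylose 14.25 g; gellan gum 5.74 g; trehalose 4.49 g; Tris base 3.80 g

Scale factor relative to 1 L: 1.357.
xylose: 1.05% w/v = 10.5 g/L → 10.5 × 1.357 L = 14.25 g
gellan gum: 0.423 g per 100 mL × 1357 mL ÷ 100 = 5.74 g
trehalose: 3.31 g/L × 1.357 L = 4.49 g
Tris base: 2.8 g/L × 1.357 L = 3.80 g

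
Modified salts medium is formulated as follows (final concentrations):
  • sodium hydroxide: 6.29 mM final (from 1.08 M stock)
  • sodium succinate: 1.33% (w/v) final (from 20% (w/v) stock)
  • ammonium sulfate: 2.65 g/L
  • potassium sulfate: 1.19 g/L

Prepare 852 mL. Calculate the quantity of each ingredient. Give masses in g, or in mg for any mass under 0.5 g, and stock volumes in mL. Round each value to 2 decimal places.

Working volume: 852 mL = 0.852 L.
sodium hydroxide: C1V1 = C2V2 → 6.29 mM × 852 mL ÷ 1080 mM = 4.96 mL
sodium succinate: dilute stock: 1.33% ÷ 20% × 852 mL = 56.66 mL
ammonium sulfate: 2.65 g/L × 0.852 L = 2.26 g
potassium sulfate: 1.19 g/L × 0.852 L = 1.01 g

sodium hydroxide 4.96 mL; sodium succinate 56.66 mL; ammonium sulfate 2.26 g; potassium sulfate 1.01 g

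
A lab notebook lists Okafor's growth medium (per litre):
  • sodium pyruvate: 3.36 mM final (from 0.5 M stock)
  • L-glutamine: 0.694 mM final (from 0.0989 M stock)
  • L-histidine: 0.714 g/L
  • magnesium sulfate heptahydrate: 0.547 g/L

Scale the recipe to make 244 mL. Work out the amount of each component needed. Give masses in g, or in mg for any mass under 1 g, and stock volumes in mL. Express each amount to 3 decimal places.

Working volume: 244 mL = 0.244 L.
sodium pyruvate: C1V1 = C2V2 → 3.36 mM × 244 mL ÷ 500 mM = 1.640 mL
L-glutamine: V = C2·V2/C1 = 0.694 mM × 244 mL ÷ 98.9 mM = 1.712 mL
L-histidine: 0.714 g/L × 0.244 L = 0.174216 g = 174.216 mg
magnesium sulfate heptahydrate: 0.547 g/L × 0.244 L = 0.133468 g = 133.468 mg

sodium pyruvate 1.640 mL; L-glutamine 1.712 mL; L-histidine 174.216 mg; magnesium sulfate heptahydrate 133.468 mg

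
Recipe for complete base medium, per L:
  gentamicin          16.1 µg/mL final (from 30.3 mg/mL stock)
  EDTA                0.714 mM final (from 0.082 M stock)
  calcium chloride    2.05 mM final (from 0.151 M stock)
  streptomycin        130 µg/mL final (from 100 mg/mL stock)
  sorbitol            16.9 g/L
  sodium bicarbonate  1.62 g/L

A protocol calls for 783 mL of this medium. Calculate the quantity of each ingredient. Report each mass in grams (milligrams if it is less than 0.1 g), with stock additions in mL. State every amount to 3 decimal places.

gentamicin 0.416 mL; EDTA 6.818 mL; calcium chloride 10.630 mL; streptomycin 1.018 mL; sorbitol 13.233 g; sodium bicarbonate 1.268 g

Working volume: 783 mL = 0.783 L.
gentamicin: C1V1 = C2V2 → 16.1 µg/mL × 783 mL ÷ 30300 µg/mL = 0.416 mL
EDTA: C1V1 = C2V2 → 0.714 mM × 783 mL ÷ 82 mM = 6.818 mL
calcium chloride: dilute stock: 2.05 mM × 783 mL ÷ 151 mM = 10.630 mL
streptomycin: C1V1 = C2V2 → 130 µg/mL × 783 mL ÷ 100000 µg/mL = 1.018 mL
sorbitol: 16.9 g/L × 0.783 L = 13.233 g
sodium bicarbonate: 1.62 g/L × 0.783 L = 1.268 g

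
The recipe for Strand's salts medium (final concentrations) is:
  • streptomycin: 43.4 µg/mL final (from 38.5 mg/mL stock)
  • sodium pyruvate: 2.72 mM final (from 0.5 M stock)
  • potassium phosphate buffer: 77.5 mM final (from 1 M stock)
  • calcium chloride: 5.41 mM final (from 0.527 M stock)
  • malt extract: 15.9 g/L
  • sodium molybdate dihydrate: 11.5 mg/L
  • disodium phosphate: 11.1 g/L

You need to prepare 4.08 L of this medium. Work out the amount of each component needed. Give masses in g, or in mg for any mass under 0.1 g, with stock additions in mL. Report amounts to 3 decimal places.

Working volume: 4.08 L.
streptomycin: C1V1 = C2V2 → 43.4 µg/mL × 4080 mL ÷ 38500 µg/mL = 4.599 mL
sodium pyruvate: C1V1 = C2V2 → 2.72 mM × 4080 mL ÷ 500 mM = 22.195 mL
potassium phosphate buffer: C1V1 = C2V2 → 77.5 mM × 4080 mL ÷ 1000 mM = 316.200 mL
calcium chloride: V = C2·V2/C1 = 5.41 mM × 4080 mL ÷ 527 mM = 41.884 mL
malt extract: 15.9 g/L × 4.08 L = 64.872 g
sodium molybdate dihydrate: 11.5 mg/L × 4.08 L = 46.920 mg
disodium phosphate: 11.1 g/L × 4.08 L = 45.288 g

streptomycin 4.599 mL; sodium pyruvate 22.195 mL; potassium phosphate buffer 316.200 mL; calcium chloride 41.884 mL; malt extract 64.872 g; sodium molybdate dihydrate 46.920 mg; disodium phosphate 45.288 g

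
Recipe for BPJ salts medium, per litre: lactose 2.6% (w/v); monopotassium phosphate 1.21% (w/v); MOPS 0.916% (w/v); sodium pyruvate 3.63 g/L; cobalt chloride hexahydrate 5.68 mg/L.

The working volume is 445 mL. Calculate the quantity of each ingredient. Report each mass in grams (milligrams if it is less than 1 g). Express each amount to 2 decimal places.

lactose 11.57 g; monopotassium phosphate 5.38 g; MOPS 4.08 g; sodium pyruvate 1.62 g; cobalt chloride hexahydrate 2.53 mg

Scale factor relative to 1 L: 0.445.
lactose: 2.6% w/v = 26 g/L → 26 × 0.445 L = 11.57 g
monopotassium phosphate: 1.21 g per 100 mL × 445 mL ÷ 100 = 5.38 g
MOPS: 0.916% w/v = 9.16 g/L → 9.16 × 0.445 L = 4.08 g
sodium pyruvate: 3.63 g/L × 0.445 L = 1.62 g
cobalt chloride hexahydrate: 5.68 mg/L × 0.445 L = 2.53 mg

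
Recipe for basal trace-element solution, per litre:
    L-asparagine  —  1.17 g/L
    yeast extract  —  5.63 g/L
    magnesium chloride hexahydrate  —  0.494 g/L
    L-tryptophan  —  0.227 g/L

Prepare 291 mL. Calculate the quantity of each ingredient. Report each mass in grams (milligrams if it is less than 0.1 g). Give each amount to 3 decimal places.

Target volume = 291 mL = 0.291 L.
L-asparagine: 1.17 g/L × 0.291 L = 0.340 g
yeast extract: 5.63 g/L × 0.291 L = 1.638 g
magnesium chloride hexahydrate: 0.494 g/L × 0.291 L = 0.144 g
L-tryptophan: 0.227 g/L × 0.291 L = 0.066057 g = 66.057 mg

L-asparagine 0.340 g; yeast extract 1.638 g; magnesium chloride hexahydrate 0.144 g; L-tryptophan 66.057 mg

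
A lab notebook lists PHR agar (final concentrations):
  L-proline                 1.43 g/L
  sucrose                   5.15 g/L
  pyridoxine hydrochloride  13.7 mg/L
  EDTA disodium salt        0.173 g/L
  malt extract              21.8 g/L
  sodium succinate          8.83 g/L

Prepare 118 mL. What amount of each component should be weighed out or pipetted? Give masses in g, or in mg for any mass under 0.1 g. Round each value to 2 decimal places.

Scale factor relative to 1 L: 0.118.
L-proline: 1.43 g/L × 0.118 L = 0.17 g
sucrose: 5.15 g/L × 0.118 L = 0.61 g
pyridoxine hydrochloride: 13.7 mg/L × 0.118 L = 1.62 mg
EDTA disodium salt: 0.173 g/L × 0.118 L = 0.020414 g = 20.41 mg
malt extract: 21.8 g/L × 0.118 L = 2.57 g
sodium succinate: 8.83 g/L × 0.118 L = 1.04 g

L-proline 0.17 g; sucrose 0.61 g; pyridoxine hydrochloride 1.62 mg; EDTA disodium salt 20.41 mg; malt extract 2.57 g; sodium succinate 1.04 g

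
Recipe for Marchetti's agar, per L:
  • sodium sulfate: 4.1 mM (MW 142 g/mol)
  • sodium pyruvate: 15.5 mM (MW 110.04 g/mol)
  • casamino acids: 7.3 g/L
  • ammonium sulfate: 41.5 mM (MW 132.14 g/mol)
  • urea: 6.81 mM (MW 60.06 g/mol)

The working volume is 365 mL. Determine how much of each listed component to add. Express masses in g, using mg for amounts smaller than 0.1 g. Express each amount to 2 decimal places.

sodium sulfate 0.21 g; sodium pyruvate 0.62 g; casamino acids 2.66 g; ammonium sulfate 2.00 g; urea 0.15 g

Target volume = 365 mL = 0.365 L.
sodium sulfate: 4.1 mmol/L × 142 g/mol × 0.365 L ÷ 1000 = 0.21 g
sodium pyruvate: 15.5 mmol/L × 110.04 g/mol × 0.365 L ÷ 1000 = 0.62 g
casamino acids: 7.3 g/L × 0.365 L = 2.66 g
ammonium sulfate: 41.5 mmol/L × 132.14 g/mol × 0.365 L ÷ 1000 = 2.00 g
urea: 6.81 mmol/L × 60.06 g/mol × 0.365 L ÷ 1000 = 0.15 g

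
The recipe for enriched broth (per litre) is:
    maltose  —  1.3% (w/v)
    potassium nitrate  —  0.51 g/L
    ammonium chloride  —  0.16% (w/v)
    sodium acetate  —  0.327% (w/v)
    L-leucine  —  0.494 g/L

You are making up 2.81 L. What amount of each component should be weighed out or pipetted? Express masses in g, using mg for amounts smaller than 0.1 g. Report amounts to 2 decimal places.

Working volume: 2.81 L.
maltose: 1.3% w/v = 13 g/L → 13 × 2.81 L = 36.53 g
potassium nitrate: 0.51 g/L × 2.81 L = 1.43 g
ammonium chloride: 0.16% w/v = 1.6 g/L → 1.6 × 2.81 L = 4.50 g
sodium acetate: 0.327% w/v = 3.27 g/L → 3.27 × 2.81 L = 9.19 g
L-leucine: 0.494 g/L × 2.81 L = 1.39 g

maltose 36.53 g; potassium nitrate 1.43 g; ammonium chloride 4.50 g; sodium acetate 9.19 g; L-leucine 1.39 g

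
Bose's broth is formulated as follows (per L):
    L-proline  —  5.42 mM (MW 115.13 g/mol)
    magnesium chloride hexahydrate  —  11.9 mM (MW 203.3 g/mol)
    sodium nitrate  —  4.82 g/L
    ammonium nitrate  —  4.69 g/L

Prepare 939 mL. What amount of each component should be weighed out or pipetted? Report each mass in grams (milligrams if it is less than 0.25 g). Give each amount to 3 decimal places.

L-proline 0.586 g; magnesium chloride hexahydrate 2.272 g; sodium nitrate 4.526 g; ammonium nitrate 4.404 g

Working volume: 939 mL = 0.939 L.
L-proline: 5.42 mmol/L × 115.13 g/mol × 0.939 L ÷ 1000 = 0.586 g
magnesium chloride hexahydrate: 11.9 mmol/L × 203.3 g/mol × 0.939 L ÷ 1000 = 2.272 g
sodium nitrate: 4.82 g/L × 0.939 L = 4.526 g
ammonium nitrate: 4.69 g/L × 0.939 L = 4.404 g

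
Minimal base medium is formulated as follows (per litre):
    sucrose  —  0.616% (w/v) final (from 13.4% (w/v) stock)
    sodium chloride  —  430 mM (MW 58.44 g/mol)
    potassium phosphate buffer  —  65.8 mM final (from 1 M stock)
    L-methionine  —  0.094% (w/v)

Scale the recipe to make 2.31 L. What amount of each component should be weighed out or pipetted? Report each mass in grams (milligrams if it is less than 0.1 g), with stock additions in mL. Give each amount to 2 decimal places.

Working volume: 2.31 L.
sucrose: V = C2·V2/C1 = 0.616% ÷ 13.4% × 2310 mL = 106.19 mL
sodium chloride: 430 mmol/L × 58.44 g/mol × 2.31 L ÷ 1000 = 58.05 g
potassium phosphate buffer: C1V1 = C2V2 → 65.8 mM × 2310 mL ÷ 1000 mM = 152.00 mL
L-methionine: 0.094 g per 100 mL × 2310 mL ÷ 100 = 2.17 g

sucrose 106.19 mL; sodium chloride 58.05 g; potassium phosphate buffer 152.00 mL; L-methionine 2.17 g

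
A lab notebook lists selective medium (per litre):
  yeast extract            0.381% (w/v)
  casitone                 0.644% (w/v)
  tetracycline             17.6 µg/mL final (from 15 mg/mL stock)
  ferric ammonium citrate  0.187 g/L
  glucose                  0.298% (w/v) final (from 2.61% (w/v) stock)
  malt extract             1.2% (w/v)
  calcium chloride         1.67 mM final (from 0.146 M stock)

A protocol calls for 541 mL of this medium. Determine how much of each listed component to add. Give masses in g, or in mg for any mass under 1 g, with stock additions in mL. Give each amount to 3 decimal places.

Scale factor relative to 1 L: 0.541.
yeast extract: 0.381% w/v = 3.81 g/L → 3.81 × 0.541 L = 2.061 g
casitone: 0.644 g per 100 mL × 541 mL ÷ 100 = 3.484 g
tetracycline: V = C2·V2/C1 = 17.6 µg/mL × 541 mL ÷ 15000 µg/mL = 0.635 mL
ferric ammonium citrate: 0.187 g/L × 0.541 L = 0.101167 g = 101.167 mg
glucose: C1V1 = C2V2 → 0.298% ÷ 2.61% × 541 mL = 61.769 mL
malt extract: 1.2 g per 100 mL × 541 mL ÷ 100 = 6.492 g
calcium chloride: dilute stock: 1.67 mM × 541 mL ÷ 146 mM = 6.188 mL

yeast extract 2.061 g; casitone 3.484 g; tetracycline 0.635 mL; ferric ammonium citrate 101.167 mg; glucose 61.769 mL; malt extract 6.492 g; calcium chloride 6.188 mL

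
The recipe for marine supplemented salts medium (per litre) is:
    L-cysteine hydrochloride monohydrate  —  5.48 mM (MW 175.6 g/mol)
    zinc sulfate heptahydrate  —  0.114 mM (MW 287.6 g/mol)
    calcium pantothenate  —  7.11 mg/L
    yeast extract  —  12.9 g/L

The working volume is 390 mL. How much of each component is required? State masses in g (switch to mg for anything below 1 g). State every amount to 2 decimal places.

L-cysteine hydrochloride monohydrate 375.29 mg; zinc sulfate heptahydrate 12.79 mg; calcium pantothenate 2.77 mg; yeast extract 5.03 g

Scale factor relative to 1 L: 0.39.
L-cysteine hydrochloride monohydrate: 5.48 mmol/L × 175.6 mg/mmol × 0.39 L = 375.29 mg
zinc sulfate heptahydrate: 0.114 mmol/L × 287.6 mg/mmol × 0.39 L = 12.79 mg
calcium pantothenate: 7.11 mg/L × 0.39 L = 2.77 mg
yeast extract: 12.9 g/L × 0.39 L = 5.03 g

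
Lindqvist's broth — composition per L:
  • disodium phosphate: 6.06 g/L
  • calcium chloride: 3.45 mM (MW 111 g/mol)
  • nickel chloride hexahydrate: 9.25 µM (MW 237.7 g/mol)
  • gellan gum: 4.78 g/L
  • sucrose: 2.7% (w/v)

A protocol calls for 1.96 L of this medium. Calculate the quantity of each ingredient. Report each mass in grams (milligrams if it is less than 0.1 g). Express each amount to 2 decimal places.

Scale factor relative to 1 L: 1.96.
disodium phosphate: 6.06 g/L × 1.96 L = 11.88 g
calcium chloride: 3.45 mmol/L × 111 g/mol × 1.96 L ÷ 1000 = 0.75 g
nickel chloride hexahydrate: 9.25 µmol/L × 237.7 g/mol × 1.96 L ÷ 1000 = 4.31 mg
gellan gum: 4.78 g/L × 1.96 L = 9.37 g
sucrose: 2.7 g per 100 mL × 1960 mL ÷ 100 = 52.92 g

disodium phosphate 11.88 g; calcium chloride 0.75 g; nickel chloride hexahydrate 4.31 mg; gellan gum 9.37 g; sucrose 52.92 g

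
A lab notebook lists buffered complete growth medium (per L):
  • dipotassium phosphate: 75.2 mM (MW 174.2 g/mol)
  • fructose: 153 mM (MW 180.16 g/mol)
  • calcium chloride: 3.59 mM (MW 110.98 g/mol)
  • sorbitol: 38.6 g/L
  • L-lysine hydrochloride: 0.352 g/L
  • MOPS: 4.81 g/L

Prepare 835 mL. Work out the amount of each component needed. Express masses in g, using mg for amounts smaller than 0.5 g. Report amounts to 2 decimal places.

dipotassium phosphate 10.94 g; fructose 23.02 g; calcium chloride 332.68 mg; sorbitol 32.23 g; L-lysine hydrochloride 293.92 mg; MOPS 4.02 g

Scale factor relative to 1 L: 0.835.
dipotassium phosphate: 75.2 mmol/L × 174.2 g/mol × 0.835 L ÷ 1000 = 10.94 g
fructose: 153 mmol/L × 180.16 g/mol × 0.835 L ÷ 1000 = 23.02 g
calcium chloride: 3.59 mmol/L × 110.98 mg/mmol × 0.835 L = 332.68 mg
sorbitol: 38.6 g/L × 0.835 L = 32.23 g
L-lysine hydrochloride: 0.352 g/L × 0.835 L = 0.29392 g = 293.92 mg
MOPS: 4.81 g/L × 0.835 L = 4.02 g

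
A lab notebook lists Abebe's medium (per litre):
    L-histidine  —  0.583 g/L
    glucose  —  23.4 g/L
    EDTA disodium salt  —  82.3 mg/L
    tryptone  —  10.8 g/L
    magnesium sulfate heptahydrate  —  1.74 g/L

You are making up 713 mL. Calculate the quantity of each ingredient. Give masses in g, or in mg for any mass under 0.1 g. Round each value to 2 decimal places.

L-histidine 0.42 g; glucose 16.68 g; EDTA disodium salt 58.68 mg; tryptone 7.70 g; magnesium sulfate heptahydrate 1.24 g

Scale factor relative to 1 L: 0.713.
L-histidine: 0.583 g/L × 0.713 L = 0.42 g
glucose: 23.4 g/L × 0.713 L = 16.68 g
EDTA disodium salt: 82.3 mg/L × 0.713 L = 58.68 mg
tryptone: 10.8 g/L × 0.713 L = 7.70 g
magnesium sulfate heptahydrate: 1.74 g/L × 0.713 L = 1.24 g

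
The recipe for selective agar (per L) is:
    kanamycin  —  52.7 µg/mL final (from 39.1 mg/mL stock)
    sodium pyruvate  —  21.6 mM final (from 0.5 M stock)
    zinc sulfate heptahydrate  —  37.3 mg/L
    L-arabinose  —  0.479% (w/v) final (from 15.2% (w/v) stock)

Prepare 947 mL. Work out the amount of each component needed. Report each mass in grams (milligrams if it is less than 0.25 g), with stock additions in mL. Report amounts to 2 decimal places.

Target volume = 947 mL = 0.947 L.
kanamycin: C1V1 = C2V2 → 52.7 µg/mL × 947 mL ÷ 39100 µg/mL = 1.28 mL
sodium pyruvate: V = C2·V2/C1 = 21.6 mM × 947 mL ÷ 500 mM = 40.91 mL
zinc sulfate heptahydrate: 37.3 mg/L × 0.947 L = 35.32 mg
L-arabinose: V = C2·V2/C1 = 0.479% ÷ 15.2% × 947 mL = 29.84 mL

kanamycin 1.28 mL; sodium pyruvate 40.91 mL; zinc sulfate heptahydrate 35.32 mg; L-arabinose 29.84 mL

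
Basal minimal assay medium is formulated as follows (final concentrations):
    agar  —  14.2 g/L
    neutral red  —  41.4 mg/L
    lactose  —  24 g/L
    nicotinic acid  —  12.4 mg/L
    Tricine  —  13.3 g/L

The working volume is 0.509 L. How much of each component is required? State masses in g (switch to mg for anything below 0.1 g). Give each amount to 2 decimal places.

Working volume: 0.509 L.
agar: 14.2 g/L × 0.509 L = 7.23 g
neutral red: 41.4 mg/L × 0.509 L = 21.07 mg
lactose: 24 g/L × 0.509 L = 12.22 g
nicotinic acid: 12.4 mg/L × 0.509 L = 6.31 mg
Tricine: 13.3 g/L × 0.509 L = 6.77 g

agar 7.23 g; neutral red 21.07 mg; lactose 12.22 g; nicotinic acid 6.31 mg; Tricine 6.77 g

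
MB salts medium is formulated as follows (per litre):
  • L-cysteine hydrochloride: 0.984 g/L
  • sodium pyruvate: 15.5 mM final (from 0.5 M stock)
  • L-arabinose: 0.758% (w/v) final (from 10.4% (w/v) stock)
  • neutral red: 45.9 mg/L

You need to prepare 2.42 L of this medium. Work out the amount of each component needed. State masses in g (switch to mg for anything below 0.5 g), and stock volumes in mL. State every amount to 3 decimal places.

Scale factor relative to 1 L: 2.42.
L-cysteine hydrochloride: 0.984 g/L × 2.42 L = 2.381 g
sodium pyruvate: V = C2·V2/C1 = 15.5 mM × 2420 mL ÷ 500 mM = 75.020 mL
L-arabinose: dilute stock: 0.758% ÷ 10.4% × 2420 mL = 176.381 mL
neutral red: 45.9 mg/L × 2.42 L = 111.078 mg

L-cysteine hydrochloride 2.381 g; sodium pyruvate 75.020 mL; L-arabinose 176.381 mL; neutral red 111.078 mg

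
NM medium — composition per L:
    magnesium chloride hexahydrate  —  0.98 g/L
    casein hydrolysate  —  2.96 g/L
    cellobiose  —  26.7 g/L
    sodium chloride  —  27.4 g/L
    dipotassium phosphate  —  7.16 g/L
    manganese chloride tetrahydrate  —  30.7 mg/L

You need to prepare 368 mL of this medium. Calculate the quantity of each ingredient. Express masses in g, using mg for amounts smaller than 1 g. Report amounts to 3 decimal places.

Working volume: 368 mL = 0.368 L.
magnesium chloride hexahydrate: 0.98 g/L × 0.368 L = 0.36064 g = 360.640 mg
casein hydrolysate: 2.96 g/L × 0.368 L = 1.089 g
cellobiose: 26.7 g/L × 0.368 L = 9.826 g
sodium chloride: 27.4 g/L × 0.368 L = 10.083 g
dipotassium phosphate: 7.16 g/L × 0.368 L = 2.635 g
manganese chloride tetrahydrate: 30.7 mg/L × 0.368 L = 11.298 mg

magnesium chloride hexahydrate 360.640 mg; casein hydrolysate 1.089 g; cellobiose 9.826 g; sodium chloride 10.083 g; dipotassium phosphate 2.635 g; manganese chloride tetrahydrate 11.298 mg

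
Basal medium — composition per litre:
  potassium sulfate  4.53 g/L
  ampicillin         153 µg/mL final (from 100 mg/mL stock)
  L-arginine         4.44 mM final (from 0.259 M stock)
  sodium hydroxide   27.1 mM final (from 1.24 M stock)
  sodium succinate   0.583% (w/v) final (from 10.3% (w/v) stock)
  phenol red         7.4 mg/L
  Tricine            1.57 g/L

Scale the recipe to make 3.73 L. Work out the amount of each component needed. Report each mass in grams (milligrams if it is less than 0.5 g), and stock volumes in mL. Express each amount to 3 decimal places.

potassium sulfate 16.897 g; ampicillin 5.707 mL; L-arginine 63.943 mL; sodium hydroxide 81.519 mL; sodium succinate 211.125 mL; phenol red 27.602 mg; Tricine 5.856 g

Scale factor relative to 1 L: 3.73.
potassium sulfate: 4.53 g/L × 3.73 L = 16.897 g
ampicillin: V = C2·V2/C1 = 153 µg/mL × 3730 mL ÷ 100000 µg/mL = 5.707 mL
L-arginine: V = C2·V2/C1 = 4.44 mM × 3730 mL ÷ 259 mM = 63.943 mL
sodium hydroxide: C1V1 = C2V2 → 27.1 mM × 3730 mL ÷ 1240 mM = 81.519 mL
sodium succinate: C1V1 = C2V2 → 0.583% ÷ 10.3% × 3730 mL = 211.125 mL
phenol red: 7.4 mg/L × 3.73 L = 27.602 mg
Tricine: 1.57 g/L × 3.73 L = 5.856 g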